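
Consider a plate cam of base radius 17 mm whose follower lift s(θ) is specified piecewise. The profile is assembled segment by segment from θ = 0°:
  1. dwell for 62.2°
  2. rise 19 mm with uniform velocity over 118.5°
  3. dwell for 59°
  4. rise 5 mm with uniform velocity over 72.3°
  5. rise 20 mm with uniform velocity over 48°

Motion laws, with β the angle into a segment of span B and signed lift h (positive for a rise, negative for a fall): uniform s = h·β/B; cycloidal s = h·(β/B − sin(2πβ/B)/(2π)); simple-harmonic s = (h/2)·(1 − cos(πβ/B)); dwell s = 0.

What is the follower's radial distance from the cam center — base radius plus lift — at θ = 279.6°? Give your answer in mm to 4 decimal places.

seg 1 [0°–62.2°] dwell: s stays 0.0000
seg 2 [62.2°–180.7°] uniform, h=19: full span → s += 19 → s = 19.0000
seg 3 [180.7°–239.7°] dwell: s stays 19.0000
seg 4 [239.7°–312°] uniform, h=5: θ=279.6° here. β=39.9, B=72.3. 5·39.9/72.3 = 2.7593 → s = 21.7593
radial distance = base radius + s = 17 + 21.7593 = 38.7593

38.7593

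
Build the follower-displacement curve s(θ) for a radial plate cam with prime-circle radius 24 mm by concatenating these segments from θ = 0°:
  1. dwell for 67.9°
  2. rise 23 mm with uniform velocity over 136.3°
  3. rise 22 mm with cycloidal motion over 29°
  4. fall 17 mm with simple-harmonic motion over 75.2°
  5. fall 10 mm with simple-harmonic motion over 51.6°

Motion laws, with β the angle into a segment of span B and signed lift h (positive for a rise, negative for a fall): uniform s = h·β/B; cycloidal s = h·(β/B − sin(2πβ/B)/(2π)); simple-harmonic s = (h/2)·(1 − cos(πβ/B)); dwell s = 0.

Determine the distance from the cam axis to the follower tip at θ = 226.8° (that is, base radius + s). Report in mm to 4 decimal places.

seg 1 [0°–67.9°] dwell: s stays 0.0000
seg 2 [67.9°–204.2°] uniform, h=23: full span → s += 23 → s = 23.0000
seg 3 [204.2°–233.2°] cycloidal, h=22: θ=226.8° here. β=22.6, B=29. 22·(0.7793 − sin(2π·0.7793)/(2π)) = 20.5870 → s = 43.5870
radial distance = base radius + s = 24 + 43.5870 = 67.5870

67.5870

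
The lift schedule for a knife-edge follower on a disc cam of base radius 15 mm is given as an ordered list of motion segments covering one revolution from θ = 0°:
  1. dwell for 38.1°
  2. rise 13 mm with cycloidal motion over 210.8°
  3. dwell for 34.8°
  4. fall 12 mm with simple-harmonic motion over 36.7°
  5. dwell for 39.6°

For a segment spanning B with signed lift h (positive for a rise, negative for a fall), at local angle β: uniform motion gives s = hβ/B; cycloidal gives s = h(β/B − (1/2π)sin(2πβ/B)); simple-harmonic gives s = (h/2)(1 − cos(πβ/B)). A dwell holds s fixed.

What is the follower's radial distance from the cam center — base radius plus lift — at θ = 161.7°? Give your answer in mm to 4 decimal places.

seg 1 [0°–38.1°] dwell: s stays 0.0000
seg 2 [38.1°–248.9°] cycloidal, h=13: θ=161.7° here. β=123.6, B=210.8. 13·(0.5863 − sin(2π·0.5863)/(2π)) = 8.6905 → s = 8.6905
radial distance = base radius + s = 15 + 8.6905 = 23.6905

23.6905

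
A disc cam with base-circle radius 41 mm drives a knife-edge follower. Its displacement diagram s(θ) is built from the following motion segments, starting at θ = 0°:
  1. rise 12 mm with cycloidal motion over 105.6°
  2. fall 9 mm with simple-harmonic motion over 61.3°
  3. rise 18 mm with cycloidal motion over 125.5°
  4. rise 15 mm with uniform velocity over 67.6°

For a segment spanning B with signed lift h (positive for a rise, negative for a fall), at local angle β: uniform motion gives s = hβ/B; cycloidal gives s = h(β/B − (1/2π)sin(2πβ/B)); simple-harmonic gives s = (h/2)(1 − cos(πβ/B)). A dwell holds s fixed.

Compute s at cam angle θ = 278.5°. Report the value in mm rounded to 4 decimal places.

seg 1 [0°–105.6°] cycloidal, h=12: full span → s += 12 → s = 12.0000
seg 2 [105.6°–166.9°] simple-harmonic, h=-9: full span → s += -9 → s = 3.0000
seg 3 [166.9°–292.4°] cycloidal, h=18: θ=278.5° here. β=111.6, B=125.5. 18·(0.8892 − sin(2π·0.8892)/(2π)) = 17.8429 → s = 20.8429

20.8429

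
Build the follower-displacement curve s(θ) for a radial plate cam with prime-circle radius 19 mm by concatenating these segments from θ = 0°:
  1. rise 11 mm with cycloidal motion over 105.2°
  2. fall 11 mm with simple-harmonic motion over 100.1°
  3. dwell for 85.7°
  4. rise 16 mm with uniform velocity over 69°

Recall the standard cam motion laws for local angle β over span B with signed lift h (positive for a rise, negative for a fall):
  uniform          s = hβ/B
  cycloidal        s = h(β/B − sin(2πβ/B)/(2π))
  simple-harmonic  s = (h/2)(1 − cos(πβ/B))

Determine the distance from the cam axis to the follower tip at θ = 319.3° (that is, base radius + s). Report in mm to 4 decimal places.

seg 1 [0°–105.2°] cycloidal, h=11: full span → s += 11 → s = 11.0000
seg 2 [105.2°–205.3°] simple-harmonic, h=-11: full span → s += -11 → s = 0.0000
seg 3 [205.3°–291°] dwell: s stays 0.0000
seg 4 [291°–360°] uniform, h=16: θ=319.3° here. β=28.3, B=69. 16·28.3/69 = 6.5623 → s = 6.5623
radial distance = base radius + s = 19 + 6.5623 = 25.5623

25.5623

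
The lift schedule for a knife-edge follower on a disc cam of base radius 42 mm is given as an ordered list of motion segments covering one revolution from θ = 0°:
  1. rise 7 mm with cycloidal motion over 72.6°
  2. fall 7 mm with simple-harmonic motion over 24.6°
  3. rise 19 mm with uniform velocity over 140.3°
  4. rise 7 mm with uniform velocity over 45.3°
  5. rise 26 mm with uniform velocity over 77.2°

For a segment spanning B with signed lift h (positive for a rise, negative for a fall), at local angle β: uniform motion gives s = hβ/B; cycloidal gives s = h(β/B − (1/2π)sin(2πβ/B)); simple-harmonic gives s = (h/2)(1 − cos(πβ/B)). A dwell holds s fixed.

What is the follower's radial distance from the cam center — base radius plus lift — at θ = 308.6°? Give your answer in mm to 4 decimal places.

seg 1 [0°–72.6°] cycloidal, h=7: full span → s += 7 → s = 7.0000
seg 2 [72.6°–97.2°] simple-harmonic, h=-7: full span → s += -7 → s = 0.0000
seg 3 [97.2°–237.5°] uniform, h=19: full span → s += 19 → s = 19.0000
seg 4 [237.5°–282.8°] uniform, h=7: full span → s += 7 → s = 26.0000
seg 5 [282.8°–360°] uniform, h=26: θ=308.6° here. β=25.8, B=77.2. 26·25.8/77.2 = 8.6891 → s = 34.6891
radial distance = base radius + s = 42 + 34.6891 = 76.6891

76.6891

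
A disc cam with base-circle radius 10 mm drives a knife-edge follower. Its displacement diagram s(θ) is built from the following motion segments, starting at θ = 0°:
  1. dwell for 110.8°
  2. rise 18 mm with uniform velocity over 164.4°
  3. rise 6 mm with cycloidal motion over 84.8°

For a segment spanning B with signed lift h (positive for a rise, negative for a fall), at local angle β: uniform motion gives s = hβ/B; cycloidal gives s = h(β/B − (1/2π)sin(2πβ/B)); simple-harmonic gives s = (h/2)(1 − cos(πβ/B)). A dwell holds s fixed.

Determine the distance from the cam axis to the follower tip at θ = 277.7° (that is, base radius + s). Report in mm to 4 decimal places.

seg 1 [0°–110.8°] dwell: s stays 0.0000
seg 2 [110.8°–275.2°] uniform, h=18: full span → s += 18 → s = 18.0000
seg 3 [275.2°–360°] cycloidal, h=6: θ=277.7° here. β=2.5, B=84.8. 6·(0.0295 − sin(2π·0.0295)/(2π)) = 0.0010 → s = 18.0010
radial distance = base radius + s = 10 + 18.0010 = 28.0010

28.0010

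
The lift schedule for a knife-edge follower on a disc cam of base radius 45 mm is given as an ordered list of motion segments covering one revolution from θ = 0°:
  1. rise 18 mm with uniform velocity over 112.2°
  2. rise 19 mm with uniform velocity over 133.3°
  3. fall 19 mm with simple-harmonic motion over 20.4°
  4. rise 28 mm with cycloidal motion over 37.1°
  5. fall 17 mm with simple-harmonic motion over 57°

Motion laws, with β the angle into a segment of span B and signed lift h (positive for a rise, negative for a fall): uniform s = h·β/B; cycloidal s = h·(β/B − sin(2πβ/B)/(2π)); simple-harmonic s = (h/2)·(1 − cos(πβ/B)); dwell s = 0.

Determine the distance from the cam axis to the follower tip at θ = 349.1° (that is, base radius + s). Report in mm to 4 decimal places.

seg 1 [0°–112.2°] uniform, h=18: full span → s += 18 → s = 18.0000
seg 2 [112.2°–245.5°] uniform, h=19: full span → s += 19 → s = 37.0000
seg 3 [245.5°–265.9°] simple-harmonic, h=-19: full span → s += -19 → s = 18.0000
seg 4 [265.9°–303°] cycloidal, h=28: full span → s += 28 → s = 46.0000
seg 5 [303°–360°] simple-harmonic, h=-17: θ=349.1° here. β=46.1, B=57. -17/2·(1 − cos(π·0.8088)) = -15.5117 → s = 30.4883
radial distance = base radius + s = 45 + 30.4883 = 75.4883

75.4883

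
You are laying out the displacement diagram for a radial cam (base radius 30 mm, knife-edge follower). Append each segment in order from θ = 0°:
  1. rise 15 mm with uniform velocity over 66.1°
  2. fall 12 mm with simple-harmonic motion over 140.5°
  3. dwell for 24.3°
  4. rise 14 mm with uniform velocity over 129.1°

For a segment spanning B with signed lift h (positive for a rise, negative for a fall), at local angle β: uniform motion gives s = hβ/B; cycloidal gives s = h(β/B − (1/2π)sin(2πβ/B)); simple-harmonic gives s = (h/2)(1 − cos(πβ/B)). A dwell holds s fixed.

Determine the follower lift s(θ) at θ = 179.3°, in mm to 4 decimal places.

seg 1 [0°–66.1°] uniform, h=15: full span → s += 15 → s = 15.0000
seg 2 [66.1°–206.6°] simple-harmonic, h=-12: θ=179.3° here. β=113.2, B=140.5. -12/2·(1 − cos(π·0.8057)) = -10.9164 → s = 4.0836

4.0836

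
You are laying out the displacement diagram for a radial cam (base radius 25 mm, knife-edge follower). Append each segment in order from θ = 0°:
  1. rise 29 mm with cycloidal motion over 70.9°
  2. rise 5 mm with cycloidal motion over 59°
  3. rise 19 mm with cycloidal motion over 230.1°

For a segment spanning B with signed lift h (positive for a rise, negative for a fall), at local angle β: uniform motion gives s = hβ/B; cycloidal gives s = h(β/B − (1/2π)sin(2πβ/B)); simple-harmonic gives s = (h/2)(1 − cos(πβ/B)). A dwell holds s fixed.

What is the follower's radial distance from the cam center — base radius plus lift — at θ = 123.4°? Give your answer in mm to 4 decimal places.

seg 1 [0°–70.9°] cycloidal, h=29: full span → s += 29 → s = 29.0000
seg 2 [70.9°–129.9°] cycloidal, h=5: θ=123.4° here. β=52.5, B=59. 5·(0.8898 − sin(2π·0.8898)/(2π)) = 4.9571 → s = 33.9571
radial distance = base radius + s = 25 + 33.9571 = 58.9571

58.9571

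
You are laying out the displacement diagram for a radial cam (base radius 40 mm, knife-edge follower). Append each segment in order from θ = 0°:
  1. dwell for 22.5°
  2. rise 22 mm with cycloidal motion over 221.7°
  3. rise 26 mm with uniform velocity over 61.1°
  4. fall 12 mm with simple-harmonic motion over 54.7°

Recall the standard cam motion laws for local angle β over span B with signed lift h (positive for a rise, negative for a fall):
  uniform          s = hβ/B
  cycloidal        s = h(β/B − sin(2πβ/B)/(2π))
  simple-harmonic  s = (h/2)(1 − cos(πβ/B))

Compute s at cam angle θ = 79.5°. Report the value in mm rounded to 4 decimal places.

seg 1 [0°–22.5°] dwell: s stays 0.0000
seg 2 [22.5°–244.2°] cycloidal, h=22: θ=79.5° here. β=57, B=221.7. 22·(0.2571 − sin(2π·0.2571)/(2π)) = 2.1584 → s = 2.1584

2.1584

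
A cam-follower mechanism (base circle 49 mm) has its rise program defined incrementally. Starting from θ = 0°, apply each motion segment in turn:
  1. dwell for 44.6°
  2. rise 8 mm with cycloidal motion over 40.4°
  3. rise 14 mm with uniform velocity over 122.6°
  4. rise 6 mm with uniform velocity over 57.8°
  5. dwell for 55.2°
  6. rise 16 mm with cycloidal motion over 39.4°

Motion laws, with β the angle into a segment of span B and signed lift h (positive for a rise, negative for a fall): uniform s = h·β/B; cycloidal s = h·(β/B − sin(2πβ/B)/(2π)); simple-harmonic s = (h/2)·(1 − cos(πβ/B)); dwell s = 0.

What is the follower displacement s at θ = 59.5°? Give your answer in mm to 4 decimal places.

seg 1 [0°–44.6°] dwell: s stays 0.0000
seg 2 [44.6°–85°] cycloidal, h=8: θ=59.5° here. β=14.9, B=40.4. 8·(0.3688 − sin(2π·0.3688)/(2π)) = 2.0159 → s = 2.0159

2.0159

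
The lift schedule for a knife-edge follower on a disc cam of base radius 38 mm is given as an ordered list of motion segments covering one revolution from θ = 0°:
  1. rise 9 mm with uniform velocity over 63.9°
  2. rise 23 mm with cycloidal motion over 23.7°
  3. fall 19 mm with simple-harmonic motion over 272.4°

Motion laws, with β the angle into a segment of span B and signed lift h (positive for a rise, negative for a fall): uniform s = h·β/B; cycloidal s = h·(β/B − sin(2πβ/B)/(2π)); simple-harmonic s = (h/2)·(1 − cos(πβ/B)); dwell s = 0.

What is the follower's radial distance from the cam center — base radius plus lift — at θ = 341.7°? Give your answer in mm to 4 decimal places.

seg 1 [0°–63.9°] uniform, h=9: full span → s += 9 → s = 9.0000
seg 2 [63.9°–87.6°] cycloidal, h=23: full span → s += 23 → s = 32.0000
seg 3 [87.6°–360°] simple-harmonic, h=-19: θ=341.7° here. β=254.1, B=272.4. -19/2·(1 − cos(π·0.9328)) = -18.7892 → s = 13.2108
radial distance = base radius + s = 38 + 13.2108 = 51.2108

51.2108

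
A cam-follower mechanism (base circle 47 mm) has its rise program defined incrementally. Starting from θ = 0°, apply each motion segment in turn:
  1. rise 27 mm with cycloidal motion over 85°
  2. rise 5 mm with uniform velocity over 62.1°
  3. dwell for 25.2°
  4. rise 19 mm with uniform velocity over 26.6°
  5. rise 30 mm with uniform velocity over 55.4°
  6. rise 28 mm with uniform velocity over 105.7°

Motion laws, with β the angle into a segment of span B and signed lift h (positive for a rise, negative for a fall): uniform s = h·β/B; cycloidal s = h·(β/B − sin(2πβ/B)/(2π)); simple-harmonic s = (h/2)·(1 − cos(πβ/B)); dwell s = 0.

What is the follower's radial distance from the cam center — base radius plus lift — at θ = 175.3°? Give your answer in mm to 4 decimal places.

seg 1 [0°–85°] cycloidal, h=27: full span → s += 27 → s = 27.0000
seg 2 [85°–147.1°] uniform, h=5: full span → s += 5 → s = 32.0000
seg 3 [147.1°–172.3°] dwell: s stays 32.0000
seg 4 [172.3°–198.9°] uniform, h=19: θ=175.3° here. β=3, B=26.6. 19·3/26.6 = 2.1429 → s = 34.1429
radial distance = base radius + s = 47 + 34.1429 = 81.1429

81.1429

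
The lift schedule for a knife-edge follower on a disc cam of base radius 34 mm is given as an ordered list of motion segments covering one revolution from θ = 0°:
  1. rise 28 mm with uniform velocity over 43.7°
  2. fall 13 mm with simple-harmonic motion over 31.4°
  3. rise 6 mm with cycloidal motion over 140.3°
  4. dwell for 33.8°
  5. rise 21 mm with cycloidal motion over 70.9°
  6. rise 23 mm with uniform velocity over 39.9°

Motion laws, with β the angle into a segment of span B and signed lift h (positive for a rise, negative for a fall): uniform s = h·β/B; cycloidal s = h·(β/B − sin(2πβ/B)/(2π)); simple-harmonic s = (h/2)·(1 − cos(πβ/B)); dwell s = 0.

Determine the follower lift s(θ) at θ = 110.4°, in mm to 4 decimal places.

seg 1 [0°–43.7°] uniform, h=28: full span → s += 28 → s = 28.0000
seg 2 [43.7°–75.1°] simple-harmonic, h=-13: full span → s += -13 → s = 15.0000
seg 3 [75.1°–215.4°] cycloidal, h=6: θ=110.4° here. β=35.3, B=140.3. 6·(0.2516 − sin(2π·0.2516)/(2π)) = 0.5547 → s = 15.5547

15.5547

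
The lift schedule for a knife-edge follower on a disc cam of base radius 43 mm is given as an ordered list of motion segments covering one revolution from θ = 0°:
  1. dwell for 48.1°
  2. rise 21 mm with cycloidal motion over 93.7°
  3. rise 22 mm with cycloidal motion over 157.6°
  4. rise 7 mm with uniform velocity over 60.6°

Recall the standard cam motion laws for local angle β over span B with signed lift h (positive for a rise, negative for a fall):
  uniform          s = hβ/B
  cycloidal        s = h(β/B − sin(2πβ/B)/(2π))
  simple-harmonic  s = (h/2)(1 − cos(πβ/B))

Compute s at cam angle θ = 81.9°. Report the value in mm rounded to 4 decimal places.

seg 1 [0°–48.1°] dwell: s stays 0.0000
seg 2 [48.1°–141.8°] cycloidal, h=21: θ=81.9° here. β=33.8, B=93.7. 21·(0.3607 − sin(2π·0.3607)/(2π)) = 5.0097 → s = 5.0097

5.0097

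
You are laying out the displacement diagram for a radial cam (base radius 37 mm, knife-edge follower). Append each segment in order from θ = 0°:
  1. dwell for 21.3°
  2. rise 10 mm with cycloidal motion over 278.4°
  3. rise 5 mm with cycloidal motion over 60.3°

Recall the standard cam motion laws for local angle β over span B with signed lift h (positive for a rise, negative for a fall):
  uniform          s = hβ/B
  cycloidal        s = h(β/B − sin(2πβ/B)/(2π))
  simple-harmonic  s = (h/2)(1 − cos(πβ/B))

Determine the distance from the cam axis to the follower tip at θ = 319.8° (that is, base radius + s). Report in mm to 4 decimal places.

seg 1 [0°–21.3°] dwell: s stays 0.0000
seg 2 [21.3°–299.7°] cycloidal, h=10: full span → s += 10 → s = 10.0000
seg 3 [299.7°–360°] cycloidal, h=5: θ=319.8° here. β=20.1, B=60.3. 5·(0.3333 − sin(2π·0.3333)/(2π)) = 0.9775 → s = 10.9775
radial distance = base radius + s = 37 + 10.9775 = 47.9775

47.9775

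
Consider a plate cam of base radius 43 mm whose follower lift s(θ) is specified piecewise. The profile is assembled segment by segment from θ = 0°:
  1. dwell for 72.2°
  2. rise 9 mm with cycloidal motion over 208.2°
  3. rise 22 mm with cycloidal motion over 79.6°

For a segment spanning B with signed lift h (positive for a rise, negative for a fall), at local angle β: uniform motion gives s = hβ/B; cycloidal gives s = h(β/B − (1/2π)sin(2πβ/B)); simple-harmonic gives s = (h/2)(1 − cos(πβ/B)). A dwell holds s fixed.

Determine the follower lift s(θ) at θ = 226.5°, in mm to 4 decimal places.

seg 1 [0°–72.2°] dwell: s stays 0.0000
seg 2 [72.2°–280.4°] cycloidal, h=9: θ=226.5° here. β=154.3, B=208.2. 9·(0.7411 − sin(2π·0.7411)/(2π)) = 8.1002 → s = 8.1002

8.1002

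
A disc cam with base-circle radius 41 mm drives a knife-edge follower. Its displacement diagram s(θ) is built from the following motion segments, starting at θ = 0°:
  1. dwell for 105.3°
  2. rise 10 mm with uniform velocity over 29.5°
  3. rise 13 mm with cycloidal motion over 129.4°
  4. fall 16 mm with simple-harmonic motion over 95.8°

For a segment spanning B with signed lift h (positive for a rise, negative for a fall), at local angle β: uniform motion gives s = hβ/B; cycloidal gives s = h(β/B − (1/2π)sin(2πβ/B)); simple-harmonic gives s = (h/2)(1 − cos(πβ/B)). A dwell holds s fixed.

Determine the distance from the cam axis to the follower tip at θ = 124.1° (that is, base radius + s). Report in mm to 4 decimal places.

seg 1 [0°–105.3°] dwell: s stays 0.0000
seg 2 [105.3°–134.8°] uniform, h=10: θ=124.1° here. β=18.8, B=29.5. 10·18.8/29.5 = 6.3729 → s = 6.3729
radial distance = base radius + s = 41 + 6.3729 = 47.3729

47.3729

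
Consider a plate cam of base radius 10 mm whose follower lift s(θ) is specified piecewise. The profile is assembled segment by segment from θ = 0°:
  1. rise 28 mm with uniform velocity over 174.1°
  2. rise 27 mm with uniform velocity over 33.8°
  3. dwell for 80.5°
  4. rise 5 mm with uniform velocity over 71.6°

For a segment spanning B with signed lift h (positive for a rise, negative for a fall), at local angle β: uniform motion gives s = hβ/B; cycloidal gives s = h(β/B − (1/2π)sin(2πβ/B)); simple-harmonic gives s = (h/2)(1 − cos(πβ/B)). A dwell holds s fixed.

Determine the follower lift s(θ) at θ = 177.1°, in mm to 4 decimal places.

seg 1 [0°–174.1°] uniform, h=28: full span → s += 28 → s = 28.0000
seg 2 [174.1°–207.9°] uniform, h=27: θ=177.1° here. β=3, B=33.8. 27·3/33.8 = 2.3964 → s = 30.3964

30.3964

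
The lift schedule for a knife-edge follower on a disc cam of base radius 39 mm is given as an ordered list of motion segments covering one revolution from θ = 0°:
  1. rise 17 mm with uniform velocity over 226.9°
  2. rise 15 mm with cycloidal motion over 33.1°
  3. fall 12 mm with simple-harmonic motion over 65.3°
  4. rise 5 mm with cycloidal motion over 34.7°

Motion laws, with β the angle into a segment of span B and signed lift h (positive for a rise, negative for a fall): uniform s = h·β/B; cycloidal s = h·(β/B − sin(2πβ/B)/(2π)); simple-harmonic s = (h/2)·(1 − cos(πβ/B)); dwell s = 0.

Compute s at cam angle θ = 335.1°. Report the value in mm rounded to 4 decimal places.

seg 1 [0°–226.9°] uniform, h=17: full span → s += 17 → s = 17.0000
seg 2 [226.9°–260°] cycloidal, h=15: full span → s += 15 → s = 32.0000
seg 3 [260°–325.3°] simple-harmonic, h=-12: full span → s += -12 → s = 20.0000
seg 4 [325.3°–360°] cycloidal, h=5: θ=335.1° here. β=9.8, B=34.7. 5·(0.2824 − sin(2π·0.2824)/(2π)) = 0.6328 → s = 20.6328

20.6328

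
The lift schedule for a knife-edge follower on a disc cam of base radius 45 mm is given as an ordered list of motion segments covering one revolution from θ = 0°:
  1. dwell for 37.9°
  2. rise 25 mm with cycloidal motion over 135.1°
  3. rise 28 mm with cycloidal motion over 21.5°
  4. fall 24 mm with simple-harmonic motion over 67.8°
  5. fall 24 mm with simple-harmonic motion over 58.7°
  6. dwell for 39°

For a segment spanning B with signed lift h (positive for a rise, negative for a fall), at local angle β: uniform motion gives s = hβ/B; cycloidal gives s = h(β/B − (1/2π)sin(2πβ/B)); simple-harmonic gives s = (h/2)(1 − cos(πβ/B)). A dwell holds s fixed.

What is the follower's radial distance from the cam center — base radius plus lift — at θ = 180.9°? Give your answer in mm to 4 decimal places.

seg 1 [0°–37.9°] dwell: s stays 0.0000
seg 2 [37.9°–173°] cycloidal, h=25: full span → s += 25 → s = 25.0000
seg 3 [173°–194.5°] cycloidal, h=28: θ=180.9° here. β=7.9, B=21.5. 28·(0.3674 − sin(2π·0.3674)/(2π)) = 6.9912 → s = 31.9912
radial distance = base radius + s = 45 + 31.9912 = 76.9912

76.9912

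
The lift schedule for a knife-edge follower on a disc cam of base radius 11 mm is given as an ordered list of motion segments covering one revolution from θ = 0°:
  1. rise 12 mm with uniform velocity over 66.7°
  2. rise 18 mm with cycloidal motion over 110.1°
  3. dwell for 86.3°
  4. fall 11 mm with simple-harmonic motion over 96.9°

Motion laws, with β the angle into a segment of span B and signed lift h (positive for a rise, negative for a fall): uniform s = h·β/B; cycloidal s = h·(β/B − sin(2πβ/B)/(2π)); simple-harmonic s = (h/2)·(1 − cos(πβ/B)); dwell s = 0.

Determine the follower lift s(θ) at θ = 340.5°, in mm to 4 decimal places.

seg 1 [0°–66.7°] uniform, h=12: full span → s += 12 → s = 12.0000
seg 2 [66.7°–176.8°] cycloidal, h=18: full span → s += 18 → s = 30.0000
seg 3 [176.8°–263.1°] dwell: s stays 30.0000
seg 4 [263.1°–360°] simple-harmonic, h=-11: θ=340.5° here. β=77.4, B=96.9. -11/2·(1 − cos(π·0.7988)) = -9.9370 → s = 20.0630

20.0630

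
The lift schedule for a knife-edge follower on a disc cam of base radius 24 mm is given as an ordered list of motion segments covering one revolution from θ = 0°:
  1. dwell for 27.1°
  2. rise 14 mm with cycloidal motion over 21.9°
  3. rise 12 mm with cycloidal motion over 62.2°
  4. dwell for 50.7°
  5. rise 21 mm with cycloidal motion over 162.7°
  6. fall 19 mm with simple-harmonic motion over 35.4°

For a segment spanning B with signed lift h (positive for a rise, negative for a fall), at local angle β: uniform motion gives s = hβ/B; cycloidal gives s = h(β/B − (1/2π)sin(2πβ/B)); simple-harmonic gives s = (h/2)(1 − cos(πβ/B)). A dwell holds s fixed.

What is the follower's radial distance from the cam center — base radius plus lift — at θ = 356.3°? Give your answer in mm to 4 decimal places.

seg 1 [0°–27.1°] dwell: s stays 0.0000
seg 2 [27.1°–49°] cycloidal, h=14: full span → s += 14 → s = 14.0000
seg 3 [49°–111.2°] cycloidal, h=12: full span → s += 12 → s = 26.0000
seg 4 [111.2°–161.9°] dwell: s stays 26.0000
seg 5 [161.9°–324.6°] cycloidal, h=21: full span → s += 21 → s = 47.0000
seg 6 [324.6°–360°] simple-harmonic, h=-19: θ=356.3° here. β=31.7, B=35.4. -19/2·(1 − cos(π·0.8955)) = -18.4924 → s = 28.5076
radial distance = base radius + s = 24 + 28.5076 = 52.5076

52.5076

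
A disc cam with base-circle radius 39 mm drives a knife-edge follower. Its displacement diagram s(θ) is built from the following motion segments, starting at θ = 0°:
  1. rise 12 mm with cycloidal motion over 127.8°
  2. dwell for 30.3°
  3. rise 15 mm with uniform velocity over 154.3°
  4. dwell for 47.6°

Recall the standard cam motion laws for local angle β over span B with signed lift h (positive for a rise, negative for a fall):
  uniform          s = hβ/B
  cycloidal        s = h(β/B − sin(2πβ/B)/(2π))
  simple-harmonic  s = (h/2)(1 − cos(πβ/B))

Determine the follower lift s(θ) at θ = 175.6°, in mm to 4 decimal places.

seg 1 [0°–127.8°] cycloidal, h=12: full span → s += 12 → s = 12.0000
seg 2 [127.8°–158.1°] dwell: s stays 12.0000
seg 3 [158.1°–312.4°] uniform, h=15: θ=175.6° here. β=17.5, B=154.3. 15·17.5/154.3 = 1.7012 → s = 13.7012

13.7012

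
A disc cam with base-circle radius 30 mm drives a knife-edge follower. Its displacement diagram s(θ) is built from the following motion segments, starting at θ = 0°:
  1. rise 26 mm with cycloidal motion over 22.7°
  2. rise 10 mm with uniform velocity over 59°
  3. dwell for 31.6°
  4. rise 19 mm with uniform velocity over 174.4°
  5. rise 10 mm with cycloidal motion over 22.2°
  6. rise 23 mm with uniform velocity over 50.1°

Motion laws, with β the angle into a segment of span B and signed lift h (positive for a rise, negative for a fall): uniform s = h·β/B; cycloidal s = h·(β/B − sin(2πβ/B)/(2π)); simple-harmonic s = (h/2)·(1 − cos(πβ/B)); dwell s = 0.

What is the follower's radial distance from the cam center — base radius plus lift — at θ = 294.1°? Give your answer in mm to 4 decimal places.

seg 1 [0°–22.7°] cycloidal, h=26: full span → s += 26 → s = 26.0000
seg 2 [22.7°–81.7°] uniform, h=10: full span → s += 10 → s = 36.0000
seg 3 [81.7°–113.3°] dwell: s stays 36.0000
seg 4 [113.3°–287.7°] uniform, h=19: full span → s += 19 → s = 55.0000
seg 5 [287.7°–309.9°] cycloidal, h=10: θ=294.1° here. β=6.4, B=22.2. 10·(0.2883 − sin(2π·0.2883)/(2π)) = 1.3372 → s = 56.3372
radial distance = base radius + s = 30 + 56.3372 = 86.3372

86.3372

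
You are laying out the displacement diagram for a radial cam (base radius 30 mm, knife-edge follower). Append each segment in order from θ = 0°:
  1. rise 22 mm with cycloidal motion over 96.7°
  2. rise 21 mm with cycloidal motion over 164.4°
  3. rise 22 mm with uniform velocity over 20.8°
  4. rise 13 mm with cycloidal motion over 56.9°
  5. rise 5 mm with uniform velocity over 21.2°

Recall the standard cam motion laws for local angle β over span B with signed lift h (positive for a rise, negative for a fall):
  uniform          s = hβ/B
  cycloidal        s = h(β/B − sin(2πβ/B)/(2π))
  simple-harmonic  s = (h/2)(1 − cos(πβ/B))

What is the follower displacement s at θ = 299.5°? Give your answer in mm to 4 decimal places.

seg 1 [0°–96.7°] cycloidal, h=22: full span → s += 22 → s = 22.0000
seg 2 [96.7°–261.1°] cycloidal, h=21: full span → s += 21 → s = 43.0000
seg 3 [261.1°–281.9°] uniform, h=22: full span → s += 22 → s = 65.0000
seg 4 [281.9°–338.8°] cycloidal, h=13: θ=299.5° here. β=17.6, B=56.9. 13·(0.3093 − sin(2π·0.3093)/(2π)) = 2.0941 → s = 67.0941

67.0941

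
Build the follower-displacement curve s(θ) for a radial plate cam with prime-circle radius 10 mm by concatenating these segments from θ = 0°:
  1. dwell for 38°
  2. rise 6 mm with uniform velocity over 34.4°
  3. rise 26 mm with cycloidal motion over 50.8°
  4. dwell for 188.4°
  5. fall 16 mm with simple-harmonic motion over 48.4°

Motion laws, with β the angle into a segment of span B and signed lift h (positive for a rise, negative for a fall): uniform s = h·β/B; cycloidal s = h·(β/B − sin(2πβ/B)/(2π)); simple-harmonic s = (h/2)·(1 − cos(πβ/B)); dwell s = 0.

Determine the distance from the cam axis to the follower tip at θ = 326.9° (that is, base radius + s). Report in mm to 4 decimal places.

seg 1 [0°–38°] dwell: s stays 0.0000
seg 2 [38°–72.4°] uniform, h=6: full span → s += 6 → s = 6.0000
seg 3 [72.4°–123.2°] cycloidal, h=26: full span → s += 26 → s = 32.0000
seg 4 [123.2°–311.6°] dwell: s stays 32.0000
seg 5 [311.6°–360°] simple-harmonic, h=-16: θ=326.9° here. β=15.3, B=48.4. -16/2·(1 − cos(π·0.3161)) = -3.6313 → s = 28.3687
radial distance = base radius + s = 10 + 28.3687 = 38.3687

38.3687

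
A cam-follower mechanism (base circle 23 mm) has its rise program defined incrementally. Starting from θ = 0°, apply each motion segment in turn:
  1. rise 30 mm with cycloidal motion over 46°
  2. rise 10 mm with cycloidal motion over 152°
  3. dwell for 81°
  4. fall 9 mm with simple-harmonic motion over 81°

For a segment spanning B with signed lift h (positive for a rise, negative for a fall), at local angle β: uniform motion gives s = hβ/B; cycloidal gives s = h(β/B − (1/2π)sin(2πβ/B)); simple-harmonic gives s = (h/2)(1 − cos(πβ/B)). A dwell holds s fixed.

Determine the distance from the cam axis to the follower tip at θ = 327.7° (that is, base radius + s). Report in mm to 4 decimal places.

seg 1 [0°–46°] cycloidal, h=30: full span → s += 30 → s = 30.0000
seg 2 [46°–198°] cycloidal, h=10: full span → s += 10 → s = 40.0000
seg 3 [198°–279°] dwell: s stays 40.0000
seg 4 [279°–360°] simple-harmonic, h=-9: θ=327.7° here. β=48.7, B=81. -9/2·(1 − cos(π·0.6012)) = -5.9072 → s = 34.0928
radial distance = base radius + s = 23 + 34.0928 = 57.0928

57.0928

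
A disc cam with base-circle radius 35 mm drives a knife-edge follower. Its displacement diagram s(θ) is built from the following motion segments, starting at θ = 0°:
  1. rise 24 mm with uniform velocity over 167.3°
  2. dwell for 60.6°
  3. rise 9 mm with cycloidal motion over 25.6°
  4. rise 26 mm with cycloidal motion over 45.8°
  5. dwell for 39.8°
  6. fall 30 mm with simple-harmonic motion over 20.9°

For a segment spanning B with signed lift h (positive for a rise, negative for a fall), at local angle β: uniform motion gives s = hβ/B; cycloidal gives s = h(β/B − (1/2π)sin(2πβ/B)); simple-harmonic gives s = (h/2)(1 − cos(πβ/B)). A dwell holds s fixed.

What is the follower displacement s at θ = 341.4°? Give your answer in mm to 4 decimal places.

seg 1 [0°–167.3°] uniform, h=24: full span → s += 24 → s = 24.0000
seg 2 [167.3°–227.9°] dwell: s stays 24.0000
seg 3 [227.9°–253.5°] cycloidal, h=9: full span → s += 9 → s = 33.0000
seg 4 [253.5°–299.3°] cycloidal, h=26: full span → s += 26 → s = 59.0000
seg 5 [299.3°–339.1°] dwell: s stays 59.0000
seg 6 [339.1°–360°] simple-harmonic, h=-30: θ=341.4° here. β=2.3, B=20.9. -30/2·(1 − cos(π·0.1100)) = -0.8876 → s = 58.1124

58.1124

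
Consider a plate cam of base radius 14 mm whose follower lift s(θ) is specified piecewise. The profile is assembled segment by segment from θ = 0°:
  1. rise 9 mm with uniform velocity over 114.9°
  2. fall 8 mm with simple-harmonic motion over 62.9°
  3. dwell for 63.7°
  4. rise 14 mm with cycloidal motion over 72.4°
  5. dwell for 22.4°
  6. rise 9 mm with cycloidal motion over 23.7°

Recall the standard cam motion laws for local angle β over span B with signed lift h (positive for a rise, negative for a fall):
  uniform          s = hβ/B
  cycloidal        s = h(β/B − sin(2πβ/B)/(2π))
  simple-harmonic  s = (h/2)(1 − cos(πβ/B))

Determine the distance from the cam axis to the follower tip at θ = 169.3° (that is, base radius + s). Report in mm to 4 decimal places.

seg 1 [0°–114.9°] uniform, h=9: full span → s += 9 → s = 9.0000
seg 2 [114.9°–177.8°] simple-harmonic, h=-8: θ=169.3° here. β=54.4, B=62.9. -8/2·(1 − cos(π·0.8649)) = -7.6449 → s = 1.3551
radial distance = base radius + s = 14 + 1.3551 = 15.3551

15.3551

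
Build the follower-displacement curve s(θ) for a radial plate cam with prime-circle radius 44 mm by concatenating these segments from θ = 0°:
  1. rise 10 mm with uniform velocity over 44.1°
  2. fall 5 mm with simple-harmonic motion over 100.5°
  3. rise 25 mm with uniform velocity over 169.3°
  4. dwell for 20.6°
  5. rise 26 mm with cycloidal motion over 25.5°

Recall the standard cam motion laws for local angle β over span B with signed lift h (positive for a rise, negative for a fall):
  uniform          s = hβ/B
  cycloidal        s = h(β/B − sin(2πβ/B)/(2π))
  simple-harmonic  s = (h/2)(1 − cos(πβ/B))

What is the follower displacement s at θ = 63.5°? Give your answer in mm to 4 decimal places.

seg 1 [0°–44.1°] uniform, h=10: full span → s += 10 → s = 10.0000
seg 2 [44.1°–144.6°] simple-harmonic, h=-5: θ=63.5° here. β=19.4, B=100.5. -5/2·(1 − cos(π·0.1930)) = -0.4458 → s = 9.5542

9.5542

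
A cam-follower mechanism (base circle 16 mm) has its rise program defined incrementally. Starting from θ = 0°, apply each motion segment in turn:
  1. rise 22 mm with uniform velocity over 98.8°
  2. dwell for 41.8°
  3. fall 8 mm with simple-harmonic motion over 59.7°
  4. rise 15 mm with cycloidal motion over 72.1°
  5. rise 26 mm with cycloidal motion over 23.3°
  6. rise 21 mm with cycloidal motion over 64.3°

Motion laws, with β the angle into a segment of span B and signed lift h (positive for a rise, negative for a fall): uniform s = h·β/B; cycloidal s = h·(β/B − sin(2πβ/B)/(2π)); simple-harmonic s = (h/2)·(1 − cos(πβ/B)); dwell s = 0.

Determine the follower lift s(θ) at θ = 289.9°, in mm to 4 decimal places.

seg 1 [0°–98.8°] uniform, h=22: full span → s += 22 → s = 22.0000
seg 2 [98.8°–140.6°] dwell: s stays 22.0000
seg 3 [140.6°–200.3°] simple-harmonic, h=-8: full span → s += -8 → s = 14.0000
seg 4 [200.3°–272.4°] cycloidal, h=15: full span → s += 15 → s = 29.0000
seg 5 [272.4°–295.7°] cycloidal, h=26: θ=289.9° here. β=17.5, B=23.3. 26·(0.7511 − sin(2π·0.7511)/(2π)) = 23.6658 → s = 52.6658

52.6658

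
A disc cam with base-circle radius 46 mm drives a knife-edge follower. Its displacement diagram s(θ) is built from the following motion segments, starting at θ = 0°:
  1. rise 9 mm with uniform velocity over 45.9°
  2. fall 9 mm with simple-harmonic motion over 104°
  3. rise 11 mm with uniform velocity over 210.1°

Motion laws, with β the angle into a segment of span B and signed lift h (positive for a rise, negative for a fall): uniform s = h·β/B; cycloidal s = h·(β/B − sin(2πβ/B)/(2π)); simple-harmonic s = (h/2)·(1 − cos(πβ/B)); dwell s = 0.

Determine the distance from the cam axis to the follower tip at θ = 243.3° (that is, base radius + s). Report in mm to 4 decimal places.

seg 1 [0°–45.9°] uniform, h=9: full span → s += 9 → s = 9.0000
seg 2 [45.9°–149.9°] simple-harmonic, h=-9: full span → s += -9 → s = 0.0000
seg 3 [149.9°–360°] uniform, h=11: θ=243.3° here. β=93.4, B=210.1. 11·93.4/210.1 = 4.8901 → s = 4.8901
radial distance = base radius + s = 46 + 4.8901 = 50.8901

50.8901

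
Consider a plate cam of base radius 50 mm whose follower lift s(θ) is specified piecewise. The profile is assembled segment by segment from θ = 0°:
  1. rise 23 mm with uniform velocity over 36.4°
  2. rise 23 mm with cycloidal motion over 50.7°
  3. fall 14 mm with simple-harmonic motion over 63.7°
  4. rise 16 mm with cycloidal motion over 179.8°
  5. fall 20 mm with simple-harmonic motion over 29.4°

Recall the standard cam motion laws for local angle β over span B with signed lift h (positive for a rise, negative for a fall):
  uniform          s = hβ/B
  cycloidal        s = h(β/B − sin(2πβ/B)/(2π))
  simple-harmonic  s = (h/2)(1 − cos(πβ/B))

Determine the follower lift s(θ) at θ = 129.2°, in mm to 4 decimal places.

seg 1 [0°–36.4°] uniform, h=23: full span → s += 23 → s = 23.0000
seg 2 [36.4°–87.1°] cycloidal, h=23: full span → s += 23 → s = 46.0000
seg 3 [87.1°–150.8°] simple-harmonic, h=-14: θ=129.2° here. β=42.1, B=63.7. -14/2·(1 − cos(π·0.6609)) = -10.3898 → s = 35.6102

35.6102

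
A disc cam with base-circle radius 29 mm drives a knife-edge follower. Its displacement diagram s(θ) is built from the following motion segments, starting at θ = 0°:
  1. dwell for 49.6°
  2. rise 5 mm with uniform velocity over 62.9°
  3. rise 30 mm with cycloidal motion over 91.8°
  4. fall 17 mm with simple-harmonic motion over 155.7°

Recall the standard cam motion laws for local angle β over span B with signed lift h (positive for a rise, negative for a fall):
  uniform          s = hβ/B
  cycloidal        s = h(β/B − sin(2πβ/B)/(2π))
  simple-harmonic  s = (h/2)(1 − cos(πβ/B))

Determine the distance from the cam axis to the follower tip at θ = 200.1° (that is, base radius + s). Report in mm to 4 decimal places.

seg 1 [0°–49.6°] dwell: s stays 0.0000
seg 2 [49.6°–112.5°] uniform, h=5: full span → s += 5 → s = 5.0000
seg 3 [112.5°–204.3°] cycloidal, h=30: θ=200.1° here. β=87.6, B=91.8. 30·(0.9542 − sin(2π·0.9542)/(2π)) = 29.9812 → s = 34.9812
radial distance = base radius + s = 29 + 34.9812 = 63.9812

63.9812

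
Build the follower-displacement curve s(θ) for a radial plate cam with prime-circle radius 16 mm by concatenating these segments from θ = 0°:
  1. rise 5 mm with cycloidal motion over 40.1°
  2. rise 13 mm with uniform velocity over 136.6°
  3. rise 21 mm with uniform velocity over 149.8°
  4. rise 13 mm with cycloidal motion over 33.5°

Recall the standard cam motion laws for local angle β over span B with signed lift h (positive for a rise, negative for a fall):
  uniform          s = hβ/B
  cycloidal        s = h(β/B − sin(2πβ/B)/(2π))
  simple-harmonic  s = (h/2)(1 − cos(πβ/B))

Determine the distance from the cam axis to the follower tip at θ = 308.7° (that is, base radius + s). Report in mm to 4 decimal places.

seg 1 [0°–40.1°] cycloidal, h=5: full span → s += 5 → s = 5.0000
seg 2 [40.1°–176.7°] uniform, h=13: full span → s += 13 → s = 18.0000
seg 3 [176.7°–326.5°] uniform, h=21: θ=308.7° here. β=132, B=149.8. 21·132/149.8 = 18.5047 → s = 36.5047
radial distance = base radius + s = 16 + 36.5047 = 52.5047

52.5047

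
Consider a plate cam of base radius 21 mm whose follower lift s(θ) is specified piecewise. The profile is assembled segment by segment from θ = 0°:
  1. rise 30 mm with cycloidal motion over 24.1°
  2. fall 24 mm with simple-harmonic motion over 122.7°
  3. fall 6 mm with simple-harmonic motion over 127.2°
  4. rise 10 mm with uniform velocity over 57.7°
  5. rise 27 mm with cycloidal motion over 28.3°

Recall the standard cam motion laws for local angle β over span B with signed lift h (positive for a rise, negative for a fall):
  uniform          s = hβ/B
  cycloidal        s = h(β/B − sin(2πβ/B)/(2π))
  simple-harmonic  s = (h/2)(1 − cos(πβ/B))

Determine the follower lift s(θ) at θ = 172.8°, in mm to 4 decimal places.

seg 1 [0°–24.1°] cycloidal, h=30: full span → s += 30 → s = 30.0000
seg 2 [24.1°–146.8°] simple-harmonic, h=-24: full span → s += -24 → s = 6.0000
seg 3 [146.8°–274°] simple-harmonic, h=-6: θ=172.8° here. β=26, B=127.2. -6/2·(1 − cos(π·0.2044)) = -0.5976 → s = 5.4024

5.4024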